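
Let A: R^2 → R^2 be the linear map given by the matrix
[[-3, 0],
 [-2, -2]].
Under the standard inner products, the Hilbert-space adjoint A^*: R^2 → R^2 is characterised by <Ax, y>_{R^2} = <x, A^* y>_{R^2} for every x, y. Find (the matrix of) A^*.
A^* = A^T =
[[-3, -2],
 [0, -2]]

For real matrices with standard dot products, the defining identity <Ax, y> = <x, A^* y> gives (Ax)^T y = x^T (A^*) y, i.e. x^T A^T y = x^T (A^*) y. Since this holds for all x, y, we must have A^* = A^T. Therefore
A^* =
[[-3, -2],
 [0, -2]].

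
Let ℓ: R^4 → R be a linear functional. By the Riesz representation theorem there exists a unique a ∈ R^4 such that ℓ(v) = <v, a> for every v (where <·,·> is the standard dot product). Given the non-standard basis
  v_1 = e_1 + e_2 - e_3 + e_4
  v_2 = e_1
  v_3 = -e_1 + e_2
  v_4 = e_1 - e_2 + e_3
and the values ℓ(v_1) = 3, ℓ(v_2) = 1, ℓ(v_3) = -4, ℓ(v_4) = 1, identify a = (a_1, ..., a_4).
a = (1, -3, -3, 2)

Write a = (a_1, ..., a_4) in the standard basis. For each basis vector v_i, ℓ(v_i) = <v_i, a> is a linear equation in the a_j's. Collect the n equations into a matrix system V a = ℓ, where row i of V is v_i (expressed in the standard basis). Since V is invertible (lower-triangular with 1s on the diagonal, up to permutation), solve by back-substitution:
  V =
[[1, 1, -1, 1],
 [1, 0, 0, 0],
 [-1, 1, 0, 0],
 [1, -1, 1, 0]]
  V a = (3, 1, -4, 1)
Solving gives a = (1, -3, -3, 2).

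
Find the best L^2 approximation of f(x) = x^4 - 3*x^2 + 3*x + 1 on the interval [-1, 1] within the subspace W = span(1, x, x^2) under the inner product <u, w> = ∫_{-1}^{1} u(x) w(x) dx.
g(x) = -15*x^2/7 + 3*x + 32/35

The best approximation g ∈ W is the orthogonal projection of f onto W. Writing g = a_0 + a_1 x + a_2 x^2, the coefficients solve the normal equations G · a = b where
  G_{ij} = <φ_i, φ_j> and b_i = <f, φ_i>, with φ_0 = 1, φ_1 = x, φ_2 = x^2.
G =
  [2, 0, 2/3]
  [0, 2/3, 0]
  [2/3, 0, 2/5],
b = (2/5, 2, -26/105).
Solving gives a_0 = 32/35, a_1 = 3, a_2 = -15/7, so
  g(x) = -15*x^2/7 + 3*x + 32/35.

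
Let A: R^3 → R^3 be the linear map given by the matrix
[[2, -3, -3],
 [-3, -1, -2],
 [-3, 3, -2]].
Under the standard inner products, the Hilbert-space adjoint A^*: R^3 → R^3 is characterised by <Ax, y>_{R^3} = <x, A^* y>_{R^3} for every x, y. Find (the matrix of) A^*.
A^* = A^T =
[[2, -3, -3],
 [-3, -1, 3],
 [-3, -2, -2]]

For real matrices with standard dot products, the defining identity <Ax, y> = <x, A^* y> gives (Ax)^T y = x^T (A^*) y, i.e. x^T A^T y = x^T (A^*) y. Since this holds for all x, y, we must have A^* = A^T. Therefore
A^* =
[[2, -3, -3],
 [-3, -1, 3],
 [-3, -2, -2]].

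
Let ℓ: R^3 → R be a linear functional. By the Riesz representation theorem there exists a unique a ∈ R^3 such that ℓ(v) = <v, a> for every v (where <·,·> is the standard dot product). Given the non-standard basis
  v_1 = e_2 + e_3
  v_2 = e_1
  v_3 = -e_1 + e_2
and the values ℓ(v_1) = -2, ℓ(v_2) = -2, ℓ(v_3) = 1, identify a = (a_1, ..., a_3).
a = (-2, -1, -1)

Write a = (a_1, ..., a_3) in the standard basis. For each basis vector v_i, ℓ(v_i) = <v_i, a> is a linear equation in the a_j's. Collect the n equations into a matrix system V a = ℓ, where row i of V is v_i (expressed in the standard basis). Since V is invertible (lower-triangular with 1s on the diagonal, up to permutation), solve by back-substitution:
  V =
[[0, 1, 1],
 [1, 0, 0],
 [-1, 1, 0]]
  V a = (-2, -2, 1)
Solving gives a = (-2, -1, -1).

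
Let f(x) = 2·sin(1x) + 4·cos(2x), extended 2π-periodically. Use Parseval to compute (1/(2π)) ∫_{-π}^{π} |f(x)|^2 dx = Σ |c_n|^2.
Σ |c_n|^2 = 10

Expand |f|^2 and use orthogonality of {sin(nx), cos(mx)} on [-π, π]:
  ∫_{-π}^{π} sin(nx)^2 dx = π, ∫ cos(mx)^2 dx = π, and cross terms integrate to 0.
So ∫_{-π}^{π} f(x)^2 dx = 2^2 · π + 4^2 · π = (4 + 16)π.
Divide by 2π: (4 + 16)/2 = 10.
By Parseval, this equals Σ |c_n|^2.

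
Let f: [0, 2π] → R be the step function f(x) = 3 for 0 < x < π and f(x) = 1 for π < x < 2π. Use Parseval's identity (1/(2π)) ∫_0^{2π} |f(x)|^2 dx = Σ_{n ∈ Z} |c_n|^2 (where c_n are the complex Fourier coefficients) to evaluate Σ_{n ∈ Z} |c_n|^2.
Σ |c_n|^2 = 5

Parseval equates the L^2 energy of f (normalised by 1/(2π)) with the ℓ^2 sum of its Fourier coefficients: (1/(2π)) ∫_0^{2π} |f|^2 = Σ |c_n|^2.
Compute the left side: (1/(2π)) [∫_0^π 3^2 dx + ∫_π^{2π} 1^2 dx] = (1/(2π)) · (9π + 1π) = (9 + 1)/2 = 5.
So Σ_{n ∈ Z} |c_n|^2 = 5.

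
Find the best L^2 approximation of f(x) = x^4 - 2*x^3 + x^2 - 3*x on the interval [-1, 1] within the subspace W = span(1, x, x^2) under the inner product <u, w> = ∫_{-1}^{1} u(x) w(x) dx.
g(x) = 13*x^2/7 - 21*x/5 - 3/35

The best approximation g ∈ W is the orthogonal projection of f onto W. Writing g = a_0 + a_1 x + a_2 x^2, the coefficients solve the normal equations G · a = b where
  G_{ij} = <φ_i, φ_j> and b_i = <f, φ_i>, with φ_0 = 1, φ_1 = x, φ_2 = x^2.
G =
  [2, 0, 2/3]
  [0, 2/3, 0]
  [2/3, 0, 2/5],
b = (16/15, -14/5, 24/35).
Solving gives a_0 = -3/35, a_1 = -21/5, a_2 = 13/7, so
  g(x) = 13*x^2/7 - 21*x/5 - 3/35.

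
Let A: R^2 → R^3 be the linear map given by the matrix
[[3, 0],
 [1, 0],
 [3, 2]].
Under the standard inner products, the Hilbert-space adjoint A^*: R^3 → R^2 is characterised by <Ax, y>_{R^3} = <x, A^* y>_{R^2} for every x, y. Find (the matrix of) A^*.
A^* = A^T =
[[3, 1, 3],
 [0, 0, 2]]

For real matrices with standard dot products, the defining identity <Ax, y> = <x, A^* y> gives (Ax)^T y = x^T (A^*) y, i.e. x^T A^T y = x^T (A^*) y. Since this holds for all x, y, we must have A^* = A^T. Therefore
A^* =
[[3, 1, 3],
 [0, 0, 2]].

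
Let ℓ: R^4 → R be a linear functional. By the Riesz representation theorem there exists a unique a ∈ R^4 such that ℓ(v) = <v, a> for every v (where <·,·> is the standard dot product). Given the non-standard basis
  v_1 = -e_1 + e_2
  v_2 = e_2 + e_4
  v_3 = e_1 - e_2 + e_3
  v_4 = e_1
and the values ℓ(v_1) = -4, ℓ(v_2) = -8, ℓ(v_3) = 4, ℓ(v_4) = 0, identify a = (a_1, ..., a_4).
a = (0, -4, 0, -4)

Write a = (a_1, ..., a_4) in the standard basis. For each basis vector v_i, ℓ(v_i) = <v_i, a> is a linear equation in the a_j's. Collect the n equations into a matrix system V a = ℓ, where row i of V is v_i (expressed in the standard basis). Since V is invertible (lower-triangular with 1s on the diagonal, up to permutation), solve by back-substitution:
  V =
[[-1, 1, 0, 0],
 [0, 1, 0, 1],
 [1, -1, 1, 0],
 [1, 0, 0, 0]]
  V a = (-4, -8, 4, 0)
Solving gives a = (0, -4, 0, -4).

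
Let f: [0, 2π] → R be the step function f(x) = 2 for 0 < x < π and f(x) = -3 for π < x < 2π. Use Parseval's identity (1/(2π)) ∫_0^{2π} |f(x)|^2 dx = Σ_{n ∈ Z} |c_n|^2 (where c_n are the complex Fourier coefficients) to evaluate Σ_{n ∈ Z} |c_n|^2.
Σ |c_n|^2 = 13/2

Parseval equates the L^2 energy of f (normalised by 1/(2π)) with the ℓ^2 sum of its Fourier coefficients: (1/(2π)) ∫_0^{2π} |f|^2 = Σ |c_n|^2.
Compute the left side: (1/(2π)) [∫_0^π 2^2 dx + ∫_π^{2π} (-3)^2 dx] = (1/(2π)) · (4π + 9π) = (4 + 9)/2 = 13/2.
So Σ_{n ∈ Z} |c_n|^2 = 13/2.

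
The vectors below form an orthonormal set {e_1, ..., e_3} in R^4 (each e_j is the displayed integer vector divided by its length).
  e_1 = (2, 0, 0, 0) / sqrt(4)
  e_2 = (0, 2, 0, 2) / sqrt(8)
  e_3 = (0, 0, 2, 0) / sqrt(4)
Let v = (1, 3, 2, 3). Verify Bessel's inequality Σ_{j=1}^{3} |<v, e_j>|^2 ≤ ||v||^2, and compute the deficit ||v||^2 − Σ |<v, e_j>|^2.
Σ |<v, e_j>|^2 = 23; ||v||^2 = 23; deficit = 0

Write each e_j = u_j / sqrt(<u_j, u_j>) where u_j is the displayed integer vector. Then <v, e_j> = <v, u_j> / sqrt(<u_j, u_j>), so |<v, e_j>|^2 = <v, u_j>^2 / <u_j, u_j>.
Coefficients: <v, e_1> = 2/sqrt(4), <v, e_2> = 12/sqrt(8), <v, e_3> = 4/sqrt(4).
Square and sum: Σ |<v, e_j>|^2 = 23.
Compute ||v||^2 = v·v = 23.
Deficit = 23 − 23 = 0 ≥ 0, confirming Bessel's inequality. (The deficit equals ||v − Σ <v,e_j> e_j||^2, the squared distance from v to span{e_j}.)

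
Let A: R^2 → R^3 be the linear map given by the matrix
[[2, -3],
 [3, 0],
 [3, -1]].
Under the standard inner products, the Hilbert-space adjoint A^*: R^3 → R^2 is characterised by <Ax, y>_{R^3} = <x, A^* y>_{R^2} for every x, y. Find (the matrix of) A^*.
A^* = A^T =
[[2, 3, 3],
 [-3, 0, -1]]

For real matrices with standard dot products, the defining identity <Ax, y> = <x, A^* y> gives (Ax)^T y = x^T (A^*) y, i.e. x^T A^T y = x^T (A^*) y. Since this holds for all x, y, we must have A^* = A^T. Therefore
A^* =
[[2, 3, 3],
 [-3, 0, -1]].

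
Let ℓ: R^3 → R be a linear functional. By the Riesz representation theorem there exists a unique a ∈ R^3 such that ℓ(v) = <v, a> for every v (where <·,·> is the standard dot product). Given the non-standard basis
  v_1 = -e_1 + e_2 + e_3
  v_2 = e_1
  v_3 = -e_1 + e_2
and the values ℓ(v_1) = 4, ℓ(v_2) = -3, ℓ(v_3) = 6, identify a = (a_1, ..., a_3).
a = (-3, 3, -2)

Write a = (a_1, ..., a_3) in the standard basis. For each basis vector v_i, ℓ(v_i) = <v_i, a> is a linear equation in the a_j's. Collect the n equations into a matrix system V a = ℓ, where row i of V is v_i (expressed in the standard basis). Since V is invertible (lower-triangular with 1s on the diagonal, up to permutation), solve by back-substitution:
  V =
[[-1, 1, 1],
 [1, 0, 0],
 [-1, 1, 0]]
  V a = (4, -3, 6)
Solving gives a = (-3, 3, -2).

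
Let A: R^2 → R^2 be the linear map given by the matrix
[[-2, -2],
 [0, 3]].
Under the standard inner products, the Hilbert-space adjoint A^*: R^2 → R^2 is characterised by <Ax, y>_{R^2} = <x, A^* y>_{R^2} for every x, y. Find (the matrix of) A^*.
A^* = A^T =
[[-2, 0],
 [-2, 3]]

For real matrices with standard dot products, the defining identity <Ax, y> = <x, A^* y> gives (Ax)^T y = x^T (A^*) y, i.e. x^T A^T y = x^T (A^*) y. Since this holds for all x, y, we must have A^* = A^T. Therefore
A^* =
[[-2, 0],
 [-2, 3]].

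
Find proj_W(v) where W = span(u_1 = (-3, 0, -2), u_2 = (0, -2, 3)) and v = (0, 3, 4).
proj_W(v) = (204/133, -60/133, 226/133)

Set up U = [u_1 | ... | u_2] ∈ R^(3×2). The projector onto W = col(U) is P = U (U^T U)^(-1) U^T.
Compute U^T U =
  [13, -6]
  [-6, 13],
and U^T v = (-8, 6).
Solve U^T U · c = U^T v for the coefficients: c = (-68/133, 30/133). The projection is proj_W(v) = U c.
Check: (v - proj_W(v)) · u_1 = 0  (should be 0).
Check: (v - proj_W(v)) · u_2 = 0  (should be 0).
Result: proj_W(v) = (204/133, -60/133, 226/133).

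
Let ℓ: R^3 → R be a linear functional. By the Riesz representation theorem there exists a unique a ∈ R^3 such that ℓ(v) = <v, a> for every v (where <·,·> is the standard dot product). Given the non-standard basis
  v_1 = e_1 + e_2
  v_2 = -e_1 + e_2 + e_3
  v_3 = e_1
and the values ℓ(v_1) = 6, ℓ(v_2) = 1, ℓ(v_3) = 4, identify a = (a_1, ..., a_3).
a = (4, 2, 3)

Write a = (a_1, ..., a_3) in the standard basis. For each basis vector v_i, ℓ(v_i) = <v_i, a> is a linear equation in the a_j's. Collect the n equations into a matrix system V a = ℓ, where row i of V is v_i (expressed in the standard basis). Since V is invertible (lower-triangular with 1s on the diagonal, up to permutation), solve by back-substitution:
  V =
[[1, 1, 0],
 [-1, 1, 1],
 [1, 0, 0]]
  V a = (6, 1, 4)
Solving gives a = (4, 2, 3).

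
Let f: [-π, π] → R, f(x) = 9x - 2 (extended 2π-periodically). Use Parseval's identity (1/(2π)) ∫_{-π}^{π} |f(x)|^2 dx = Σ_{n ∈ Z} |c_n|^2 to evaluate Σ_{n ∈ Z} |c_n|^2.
Σ |c_n|^2 = 27π^2 + 4

Expand and integrate term by term over [-π, π]:
  ∫ (9x)^2 dx = 81·(2π^3/3); ∫ 2·9·(-2)·x dx = 0 (odd integrand); ∫ (-2)^2 dx = 4·2π.
So (1/(2π)) ∫_{-π}^{π} (9x - 2)^2 dx = 81π^2/3 + 4 = 27π^2 + 4.
Parseval ⇒ Σ |c_n|^2 = 27π^2 + 4.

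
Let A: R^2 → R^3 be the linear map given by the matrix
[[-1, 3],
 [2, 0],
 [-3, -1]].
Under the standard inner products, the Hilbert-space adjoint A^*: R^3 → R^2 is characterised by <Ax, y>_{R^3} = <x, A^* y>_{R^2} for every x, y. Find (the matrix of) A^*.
A^* = A^T =
[[-1, 2, -3],
 [3, 0, -1]]

For real matrices with standard dot products, the defining identity <Ax, y> = <x, A^* y> gives (Ax)^T y = x^T (A^*) y, i.e. x^T A^T y = x^T (A^*) y. Since this holds for all x, y, we must have A^* = A^T. Therefore
A^* =
[[-1, 2, -3],
 [3, 0, -1]].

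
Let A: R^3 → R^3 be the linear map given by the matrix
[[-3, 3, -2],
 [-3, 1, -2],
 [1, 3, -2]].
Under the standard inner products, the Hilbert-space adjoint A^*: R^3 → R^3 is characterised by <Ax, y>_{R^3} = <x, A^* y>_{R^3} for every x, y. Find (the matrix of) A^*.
A^* = A^T =
[[-3, -3, 1],
 [3, 1, 3],
 [-2, -2, -2]]

For real matrices with standard dot products, the defining identity <Ax, y> = <x, A^* y> gives (Ax)^T y = x^T (A^*) y, i.e. x^T A^T y = x^T (A^*) y. Since this holds for all x, y, we must have A^* = A^T. Therefore
A^* =
[[-3, -3, 1],
 [3, 1, 3],
 [-2, -2, -2]].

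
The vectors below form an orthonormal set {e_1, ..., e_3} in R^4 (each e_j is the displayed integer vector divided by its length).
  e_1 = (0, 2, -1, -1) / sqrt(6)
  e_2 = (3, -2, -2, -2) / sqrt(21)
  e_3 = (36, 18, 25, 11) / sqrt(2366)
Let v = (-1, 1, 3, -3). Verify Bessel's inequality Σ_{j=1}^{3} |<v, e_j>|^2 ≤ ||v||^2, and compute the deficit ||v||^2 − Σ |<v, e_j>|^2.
Σ |<v, e_j>|^2 = 355/169; ||v||^2 = 20; deficit = 3025/169

Write each e_j = u_j / sqrt(<u_j, u_j>) where u_j is the displayed integer vector. Then <v, e_j> = <v, u_j> / sqrt(<u_j, u_j>), so |<v, e_j>|^2 = <v, u_j>^2 / <u_j, u_j>.
Coefficients: <v, e_1> = 2/sqrt(6), <v, e_2> = -5/sqrt(21), <v, e_3> = 24/sqrt(2366).
Square and sum: Σ |<v, e_j>|^2 = 355/169.
Compute ||v||^2 = v·v = 20.
Deficit = 20 − 355/169 = 3025/169 ≥ 0, confirming Bessel's inequality. (The deficit equals ||v − Σ <v,e_j> e_j||^2, the squared distance from v to span{e_j}.)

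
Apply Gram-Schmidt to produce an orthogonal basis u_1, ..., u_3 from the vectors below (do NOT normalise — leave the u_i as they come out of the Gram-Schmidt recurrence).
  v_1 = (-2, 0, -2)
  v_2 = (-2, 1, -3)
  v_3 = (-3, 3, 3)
Orthogonal basis:
  u_1 = (-2, 0, -2)
  u_2 = (1/2, 1, -1/2)
  u_3 = (-3, 3, 3)

Apply the Gram-Schmidt recurrence
  u_1 = v_1
  u_i = v_i − Σ_{j<i} ((v_i · u_j) / (u_j · u_j)) · u_j.

Step by step this gives:
  u_1 = (-2, 0, -2)
  u_2 = (1/2, 1, -1/2)
  u_3 = (-3, 3, 3)

Orthogonality check:
  u_2 · u_1 = 0 (should be 0)
  u_3 · u_1 = 0 (should be 0)
  u_3 · u_2 = 0 (should be 0)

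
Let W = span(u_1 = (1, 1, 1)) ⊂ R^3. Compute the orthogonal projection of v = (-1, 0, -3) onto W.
proj_W(v) = (-4/3, -4/3, -4/3)

Set up U = [u_1 | ... | u_1] ∈ R^(3×1). The projector onto W = col(U) is P = U (U^T U)^(-1) U^T.
Compute U^T U =
  [3],
and U^T v = (-4).
Solve U^T U · c = U^T v for the coefficients: c = (-4/3). The projection is proj_W(v) = U c.
Check: (v - proj_W(v)) · u_1 = 0  (should be 0).
Result: proj_W(v) = (-4/3, -4/3, -4/3).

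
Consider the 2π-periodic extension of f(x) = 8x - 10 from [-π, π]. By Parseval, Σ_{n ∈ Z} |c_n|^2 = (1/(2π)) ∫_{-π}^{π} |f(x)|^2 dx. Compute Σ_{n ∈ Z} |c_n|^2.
Σ |c_n|^2 = 64π^2/3 + 100

Expand and integrate term by term over [-π, π]:
  ∫ (8x)^2 dx = 64·(2π^3/3); ∫ 2·8·(-10)·x dx = 0 (odd integrand); ∫ (-10)^2 dx = 100·2π.
So (1/(2π)) ∫_{-π}^{π} (8x - 10)^2 dx = 64π^2/3 + 100 = 64π^2/3 + 100.
Parseval ⇒ Σ |c_n|^2 = 64π^2/3 + 100.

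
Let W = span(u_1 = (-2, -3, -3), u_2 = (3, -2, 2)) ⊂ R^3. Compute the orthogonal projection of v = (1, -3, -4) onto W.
proj_W(v) = (-125/169, -1259/338, -55/26)

Set up U = [u_1 | ... | u_2] ∈ R^(3×2). The projector onto W = col(U) is P = U (U^T U)^(-1) U^T.
Compute U^T U =
  [22, -6]
  [-6, 17],
and U^T v = (19, 1).
Solve U^T U · c = U^T v for the coefficients: c = (329/338, 68/169). The projection is proj_W(v) = U c.
Check: (v - proj_W(v)) · u_1 = 0  (should be 0).
Check: (v - proj_W(v)) · u_2 = 0  (should be 0).
Result: proj_W(v) = (-125/169, -1259/338, -55/26).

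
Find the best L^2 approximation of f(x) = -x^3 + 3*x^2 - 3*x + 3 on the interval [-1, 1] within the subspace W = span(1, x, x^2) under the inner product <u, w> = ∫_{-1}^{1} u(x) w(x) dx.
g(x) = 3*x^2 - 18*x/5 + 3

The best approximation g ∈ W is the orthogonal projection of f onto W. Writing g = a_0 + a_1 x + a_2 x^2, the coefficients solve the normal equations G · a = b where
  G_{ij} = <φ_i, φ_j> and b_i = <f, φ_i>, with φ_0 = 1, φ_1 = x, φ_2 = x^2.
G =
  [2, 0, 2/3]
  [0, 2/3, 0]
  [2/3, 0, 2/5],
b = (8, -12/5, 16/5).
Solving gives a_0 = 3, a_1 = -18/5, a_2 = 3, so
  g(x) = 3*x^2 - 18*x/5 + 3.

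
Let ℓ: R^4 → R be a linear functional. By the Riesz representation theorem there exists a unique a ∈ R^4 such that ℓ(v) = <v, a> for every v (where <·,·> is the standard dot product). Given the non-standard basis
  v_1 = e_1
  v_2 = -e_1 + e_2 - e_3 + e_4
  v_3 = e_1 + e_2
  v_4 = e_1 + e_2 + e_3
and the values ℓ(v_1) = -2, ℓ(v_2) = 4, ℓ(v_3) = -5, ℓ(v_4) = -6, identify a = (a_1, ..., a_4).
a = (-2, -3, -1, 4)

Write a = (a_1, ..., a_4) in the standard basis. For each basis vector v_i, ℓ(v_i) = <v_i, a> is a linear equation in the a_j's. Collect the n equations into a matrix system V a = ℓ, where row i of V is v_i (expressed in the standard basis). Since V is invertible (lower-triangular with 1s on the diagonal, up to permutation), solve by back-substitution:
  V =
[[1, 0, 0, 0],
 [-1, 1, -1, 1],
 [1, 1, 0, 0],
 [1, 1, 1, 0]]
  V a = (-2, 4, -5, -6)
Solving gives a = (-2, -3, -1, 4).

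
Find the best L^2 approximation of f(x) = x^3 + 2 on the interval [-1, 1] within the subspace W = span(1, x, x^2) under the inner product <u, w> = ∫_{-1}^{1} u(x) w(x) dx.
g(x) = 3*x/5 + 2

The best approximation g ∈ W is the orthogonal projection of f onto W. Writing g = a_0 + a_1 x + a_2 x^2, the coefficients solve the normal equations G · a = b where
  G_{ij} = <φ_i, φ_j> and b_i = <f, φ_i>, with φ_0 = 1, φ_1 = x, φ_2 = x^2.
G =
  [2, 0, 2/3]
  [0, 2/3, 0]
  [2/3, 0, 2/5],
b = (4, 2/5, 4/3).
Solving gives a_0 = 2, a_1 = 3/5, a_2 = 0, so
  g(x) = 3*x/5 + 2.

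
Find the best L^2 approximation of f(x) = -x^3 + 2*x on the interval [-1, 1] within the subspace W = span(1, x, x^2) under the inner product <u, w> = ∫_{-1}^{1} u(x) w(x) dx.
g(x) = 7*x/5

The best approximation g ∈ W is the orthogonal projection of f onto W. Writing g = a_0 + a_1 x + a_2 x^2, the coefficients solve the normal equations G · a = b where
  G_{ij} = <φ_i, φ_j> and b_i = <f, φ_i>, with φ_0 = 1, φ_1 = x, φ_2 = x^2.
G =
  [2, 0, 2/3]
  [0, 2/3, 0]
  [2/3, 0, 2/5],
b = (0, 14/15, 0).
Solving gives a_0 = 0, a_1 = 7/5, a_2 = 0, so
  g(x) = 7*x/5.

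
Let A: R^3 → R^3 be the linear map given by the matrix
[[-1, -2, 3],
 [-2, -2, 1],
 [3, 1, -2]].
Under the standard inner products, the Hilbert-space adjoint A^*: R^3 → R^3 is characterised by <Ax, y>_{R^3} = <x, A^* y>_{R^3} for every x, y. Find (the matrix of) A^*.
A^* = A^T =
[[-1, -2, 3],
 [-2, -2, 1],
 [3, 1, -2]]

For real matrices with standard dot products, the defining identity <Ax, y> = <x, A^* y> gives (Ax)^T y = x^T (A^*) y, i.e. x^T A^T y = x^T (A^*) y. Since this holds for all x, y, we must have A^* = A^T. Therefore
A^* =
[[-1, -2, 3],
 [-2, -2, 1],
 [3, 1, -2]].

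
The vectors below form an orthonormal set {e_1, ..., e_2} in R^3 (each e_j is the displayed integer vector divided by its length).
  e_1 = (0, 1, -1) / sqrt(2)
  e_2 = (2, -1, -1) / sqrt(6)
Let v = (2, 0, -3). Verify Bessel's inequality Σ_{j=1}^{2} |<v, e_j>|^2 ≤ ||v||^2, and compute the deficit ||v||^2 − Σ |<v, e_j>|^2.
Σ |<v, e_j>|^2 = 38/3; ||v||^2 = 13; deficit = 1/3

Write each e_j = u_j / sqrt(<u_j, u_j>) where u_j is the displayed integer vector. Then <v, e_j> = <v, u_j> / sqrt(<u_j, u_j>), so |<v, e_j>|^2 = <v, u_j>^2 / <u_j, u_j>.
Coefficients: <v, e_1> = 3/sqrt(2), <v, e_2> = 7/sqrt(6).
Square and sum: Σ |<v, e_j>|^2 = 38/3.
Compute ||v||^2 = v·v = 13.
Deficit = 13 − 38/3 = 1/3 ≥ 0, confirming Bessel's inequality. (The deficit equals ||v − Σ <v,e_j> e_j||^2, the squared distance from v to span{e_j}.)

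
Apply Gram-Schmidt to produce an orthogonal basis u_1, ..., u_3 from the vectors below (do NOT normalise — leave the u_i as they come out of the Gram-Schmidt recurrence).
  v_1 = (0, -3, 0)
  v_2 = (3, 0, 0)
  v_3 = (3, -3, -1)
Orthogonal basis:
  u_1 = (0, -3, 0)
  u_2 = (3, 0, 0)
  u_3 = (0, 0, -1)

Apply the Gram-Schmidt recurrence
  u_1 = v_1
  u_i = v_i − Σ_{j<i} ((v_i · u_j) / (u_j · u_j)) · u_j.

Step by step this gives:
  u_1 = (0, -3, 0)
  u_2 = (3, 0, 0)
  u_3 = (0, 0, -1)

Orthogonality check:
  u_2 · u_1 = 0 (should be 0)
  u_3 · u_1 = 0 (should be 0)
  u_3 · u_2 = 0 (should be 0)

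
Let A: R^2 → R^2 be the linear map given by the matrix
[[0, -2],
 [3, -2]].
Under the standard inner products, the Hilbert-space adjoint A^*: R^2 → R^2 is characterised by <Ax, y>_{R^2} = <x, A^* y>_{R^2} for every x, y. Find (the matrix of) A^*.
A^* = A^T =
[[0, 3],
 [-2, -2]]

For real matrices with standard dot products, the defining identity <Ax, y> = <x, A^* y> gives (Ax)^T y = x^T (A^*) y, i.e. x^T A^T y = x^T (A^*) y. Since this holds for all x, y, we must have A^* = A^T. Therefore
A^* =
[[0, 3],
 [-2, -2]].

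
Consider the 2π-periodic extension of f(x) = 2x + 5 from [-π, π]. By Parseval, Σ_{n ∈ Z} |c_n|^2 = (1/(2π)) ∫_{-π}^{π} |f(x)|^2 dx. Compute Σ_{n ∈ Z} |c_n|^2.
Σ |c_n|^2 = 4π^2/3 + 25

Expand and integrate term by term over [-π, π]:
  ∫ (2x)^2 dx = 4·(2π^3/3); ∫ 2·2·(5)·x dx = 0 (odd integrand); ∫ 5^2 dx = 25·2π.
So (1/(2π)) ∫_{-π}^{π} (2x + 5)^2 dx = 4π^2/3 + 25 = 4π^2/3 + 25.
Parseval ⇒ Σ |c_n|^2 = 4π^2/3 + 25.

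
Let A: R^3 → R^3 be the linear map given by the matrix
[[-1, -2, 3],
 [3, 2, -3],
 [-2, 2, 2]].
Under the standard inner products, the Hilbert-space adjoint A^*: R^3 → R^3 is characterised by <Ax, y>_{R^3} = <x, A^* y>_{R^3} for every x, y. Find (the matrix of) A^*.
A^* = A^T =
[[-1, 3, -2],
 [-2, 2, 2],
 [3, -3, 2]]

For real matrices with standard dot products, the defining identity <Ax, y> = <x, A^* y> gives (Ax)^T y = x^T (A^*) y, i.e. x^T A^T y = x^T (A^*) y. Since this holds for all x, y, we must have A^* = A^T. Therefore
A^* =
[[-1, 3, -2],
 [-2, 2, 2],
 [3, -3, 2]].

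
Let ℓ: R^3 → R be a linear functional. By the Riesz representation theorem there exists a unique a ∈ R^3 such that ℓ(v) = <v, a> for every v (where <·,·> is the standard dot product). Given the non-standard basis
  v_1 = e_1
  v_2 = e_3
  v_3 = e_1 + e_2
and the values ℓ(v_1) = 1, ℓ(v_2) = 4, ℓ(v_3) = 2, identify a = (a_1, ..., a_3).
a = (1, 1, 4)

Write a = (a_1, ..., a_3) in the standard basis. For each basis vector v_i, ℓ(v_i) = <v_i, a> is a linear equation in the a_j's. Collect the n equations into a matrix system V a = ℓ, where row i of V is v_i (expressed in the standard basis). Since V is invertible (lower-triangular with 1s on the diagonal, up to permutation), solve by back-substitution:
  V =
[[1, 0, 0],
 [0, 0, 1],
 [1, 1, 0]]
  V a = (1, 4, 2)
Solving gives a = (1, 1, 4).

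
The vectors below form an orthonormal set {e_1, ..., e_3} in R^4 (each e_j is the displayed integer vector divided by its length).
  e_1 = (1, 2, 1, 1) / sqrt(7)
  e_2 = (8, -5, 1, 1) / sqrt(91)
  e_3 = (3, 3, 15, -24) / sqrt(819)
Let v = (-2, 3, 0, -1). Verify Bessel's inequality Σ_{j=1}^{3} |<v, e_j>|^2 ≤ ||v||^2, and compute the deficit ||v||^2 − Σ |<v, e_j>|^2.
Σ |<v, e_j>|^2 = 94/7; ||v||^2 = 14; deficit = 4/7

Write each e_j = u_j / sqrt(<u_j, u_j>) where u_j is the displayed integer vector. Then <v, e_j> = <v, u_j> / sqrt(<u_j, u_j>), so |<v, e_j>|^2 = <v, u_j>^2 / <u_j, u_j>.
Coefficients: <v, e_1> = 3/sqrt(7), <v, e_2> = -32/sqrt(91), <v, e_3> = 27/sqrt(819).
Square and sum: Σ |<v, e_j>|^2 = 94/7.
Compute ||v||^2 = v·v = 14.
Deficit = 14 − 94/7 = 4/7 ≥ 0, confirming Bessel's inequality. (The deficit equals ||v − Σ <v,e_j> e_j||^2, the squared distance from v to span{e_j}.)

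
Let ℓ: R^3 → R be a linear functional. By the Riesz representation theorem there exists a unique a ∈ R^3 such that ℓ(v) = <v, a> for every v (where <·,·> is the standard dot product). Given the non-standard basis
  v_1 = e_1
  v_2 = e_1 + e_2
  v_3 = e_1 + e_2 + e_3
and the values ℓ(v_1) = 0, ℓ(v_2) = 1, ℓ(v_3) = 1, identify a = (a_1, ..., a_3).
a = (0, 1, 0)

Write a = (a_1, ..., a_3) in the standard basis. For each basis vector v_i, ℓ(v_i) = <v_i, a> is a linear equation in the a_j's. Collect the n equations into a matrix system V a = ℓ, where row i of V is v_i (expressed in the standard basis). Since V is invertible (lower-triangular with 1s on the diagonal, up to permutation), solve by back-substitution:
  V =
[[1, 0, 0],
 [1, 1, 0],
 [1, 1, 1]]
  V a = (0, 1, 1)
Solving gives a = (0, 1, 0).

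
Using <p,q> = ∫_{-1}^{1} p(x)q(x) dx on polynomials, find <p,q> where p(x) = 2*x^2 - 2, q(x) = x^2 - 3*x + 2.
<p,q> = -88/15

Expand the product: p(x)·q(x) = 2*x^4 - 6*x^3 + 2*x^2 + 6*x - 4.
∫_{-1}^{1} of each monomial x^k gives [2/(k+1) if k even, 0 if k odd]. Integrating term-by-term (or equivalently evaluating the antiderivative F(x) = 2*x^5/5 - 3*x^4/2 + 2*x^3/3 + 3*x^2 - 4*x at the endpoints):
  F(1) − F(−1) = -43/30 − (133/30) = -88/15.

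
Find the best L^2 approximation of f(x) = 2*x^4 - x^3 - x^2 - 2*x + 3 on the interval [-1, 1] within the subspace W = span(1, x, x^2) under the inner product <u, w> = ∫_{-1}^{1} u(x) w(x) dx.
g(x) = 5*x^2/7 - 13*x/5 + 99/35

The best approximation g ∈ W is the orthogonal projection of f onto W. Writing g = a_0 + a_1 x + a_2 x^2, the coefficients solve the normal equations G · a = b where
  G_{ij} = <φ_i, φ_j> and b_i = <f, φ_i>, with φ_0 = 1, φ_1 = x, φ_2 = x^2.
G =
  [2, 0, 2/3]
  [0, 2/3, 0]
  [2/3, 0, 2/5],
b = (92/15, -26/15, 76/35).
Solving gives a_0 = 99/35, a_1 = -13/5, a_2 = 5/7, so
  g(x) = 5*x^2/7 - 13*x/5 + 99/35.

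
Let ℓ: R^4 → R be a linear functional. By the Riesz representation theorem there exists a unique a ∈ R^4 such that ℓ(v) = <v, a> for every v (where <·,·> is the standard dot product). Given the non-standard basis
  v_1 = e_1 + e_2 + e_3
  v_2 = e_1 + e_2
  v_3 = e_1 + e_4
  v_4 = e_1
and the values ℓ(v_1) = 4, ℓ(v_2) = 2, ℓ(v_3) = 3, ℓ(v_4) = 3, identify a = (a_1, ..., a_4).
a = (3, -1, 2, 0)

Write a = (a_1, ..., a_4) in the standard basis. For each basis vector v_i, ℓ(v_i) = <v_i, a> is a linear equation in the a_j's. Collect the n equations into a matrix system V a = ℓ, where row i of V is v_i (expressed in the standard basis). Since V is invertible (lower-triangular with 1s on the diagonal, up to permutation), solve by back-substitution:
  V =
[[1, 1, 1, 0],
 [1, 1, 0, 0],
 [1, 0, 0, 1],
 [1, 0, 0, 0]]
  V a = (4, 2, 3, 3)
Solving gives a = (3, -1, 2, 0).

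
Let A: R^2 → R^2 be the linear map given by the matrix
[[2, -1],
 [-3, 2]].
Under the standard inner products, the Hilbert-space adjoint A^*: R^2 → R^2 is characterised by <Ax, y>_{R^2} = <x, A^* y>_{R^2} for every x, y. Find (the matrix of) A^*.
A^* = A^T =
[[2, -3],
 [-1, 2]]

For real matrices with standard dot products, the defining identity <Ax, y> = <x, A^* y> gives (Ax)^T y = x^T (A^*) y, i.e. x^T A^T y = x^T (A^*) y. Since this holds for all x, y, we must have A^* = A^T. Therefore
A^* =
[[2, -3],
 [-1, 2]].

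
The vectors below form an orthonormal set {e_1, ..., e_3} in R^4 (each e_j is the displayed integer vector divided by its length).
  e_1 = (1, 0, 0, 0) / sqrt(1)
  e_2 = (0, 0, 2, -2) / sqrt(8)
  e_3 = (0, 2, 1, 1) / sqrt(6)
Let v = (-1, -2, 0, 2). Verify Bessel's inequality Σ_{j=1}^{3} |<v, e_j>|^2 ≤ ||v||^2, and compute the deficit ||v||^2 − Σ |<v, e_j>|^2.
Σ |<v, e_j>|^2 = 11/3; ||v||^2 = 9; deficit = 16/3

Write each e_j = u_j / sqrt(<u_j, u_j>) where u_j is the displayed integer vector. Then <v, e_j> = <v, u_j> / sqrt(<u_j, u_j>), so |<v, e_j>|^2 = <v, u_j>^2 / <u_j, u_j>.
Coefficients: <v, e_1> = -1/sqrt(1), <v, e_2> = -4/sqrt(8), <v, e_3> = -2/sqrt(6).
Square and sum: Σ |<v, e_j>|^2 = 11/3.
Compute ||v||^2 = v·v = 9.
Deficit = 9 − 11/3 = 16/3 ≥ 0, confirming Bessel's inequality. (The deficit equals ||v − Σ <v,e_j> e_j||^2, the squared distance from v to span{e_j}.)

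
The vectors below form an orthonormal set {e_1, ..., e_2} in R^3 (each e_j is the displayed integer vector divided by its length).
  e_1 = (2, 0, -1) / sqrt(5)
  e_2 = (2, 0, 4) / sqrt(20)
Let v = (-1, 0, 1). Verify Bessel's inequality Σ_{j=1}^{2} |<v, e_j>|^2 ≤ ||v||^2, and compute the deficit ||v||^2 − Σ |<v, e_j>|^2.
Σ |<v, e_j>|^2 = 2; ||v||^2 = 2; deficit = 0

Write each e_j = u_j / sqrt(<u_j, u_j>) where u_j is the displayed integer vector. Then <v, e_j> = <v, u_j> / sqrt(<u_j, u_j>), so |<v, e_j>|^2 = <v, u_j>^2 / <u_j, u_j>.
Coefficients: <v, e_1> = -3/sqrt(5), <v, e_2> = 2/sqrt(20).
Square and sum: Σ |<v, e_j>|^2 = 2.
Compute ||v||^2 = v·v = 2.
Deficit = 2 − 2 = 0 ≥ 0, confirming Bessel's inequality. (The deficit equals ||v − Σ <v,e_j> e_j||^2, the squared distance from v to span{e_j}.)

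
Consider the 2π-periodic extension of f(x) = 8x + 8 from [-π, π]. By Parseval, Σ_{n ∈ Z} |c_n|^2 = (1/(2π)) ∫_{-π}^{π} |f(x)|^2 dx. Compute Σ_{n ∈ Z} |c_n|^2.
Σ |c_n|^2 = 64π^2/3 + 64

Expand and integrate term by term over [-π, π]:
  ∫ (8x)^2 dx = 64·(2π^3/3); ∫ 2·8·(8)·x dx = 0 (odd integrand); ∫ 8^2 dx = 64·2π.
So (1/(2π)) ∫_{-π}^{π} (8x + 8)^2 dx = 64π^2/3 + 64 = 64π^2/3 + 64.
Parseval ⇒ Σ |c_n|^2 = 64π^2/3 + 64.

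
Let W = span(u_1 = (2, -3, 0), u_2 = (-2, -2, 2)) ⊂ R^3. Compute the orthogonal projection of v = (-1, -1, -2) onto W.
proj_W(v) = (7/38, -4/19, -1/38)

Set up U = [u_1 | ... | u_2] ∈ R^(3×2). The projector onto W = col(U) is P = U (U^T U)^(-1) U^T.
Compute U^T U =
  [13, 2]
  [2, 12],
and U^T v = (1, 0).
Solve U^T U · c = U^T v for the coefficients: c = (3/38, -1/76). The projection is proj_W(v) = U c.
Check: (v - proj_W(v)) · u_1 = 0  (should be 0).
Check: (v - proj_W(v)) · u_2 = 0  (should be 0).
Result: proj_W(v) = (7/38, -4/19, -1/38).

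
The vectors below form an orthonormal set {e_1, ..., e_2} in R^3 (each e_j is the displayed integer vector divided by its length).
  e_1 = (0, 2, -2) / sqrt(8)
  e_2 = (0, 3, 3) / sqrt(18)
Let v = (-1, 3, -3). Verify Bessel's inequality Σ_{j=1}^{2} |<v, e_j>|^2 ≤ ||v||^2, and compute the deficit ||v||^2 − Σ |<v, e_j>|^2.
Σ |<v, e_j>|^2 = 18; ||v||^2 = 19; deficit = 1

Write each e_j = u_j / sqrt(<u_j, u_j>) where u_j is the displayed integer vector. Then <v, e_j> = <v, u_j> / sqrt(<u_j, u_j>), so |<v, e_j>|^2 = <v, u_j>^2 / <u_j, u_j>.
Coefficients: <v, e_1> = 12/sqrt(8), <v, e_2> = 0/sqrt(18).
Square and sum: Σ |<v, e_j>|^2 = 18.
Compute ||v||^2 = v·v = 19.
Deficit = 19 − 18 = 1 ≥ 0, confirming Bessel's inequality. (The deficit equals ||v − Σ <v,e_j> e_j||^2, the squared distance from v to span{e_j}.)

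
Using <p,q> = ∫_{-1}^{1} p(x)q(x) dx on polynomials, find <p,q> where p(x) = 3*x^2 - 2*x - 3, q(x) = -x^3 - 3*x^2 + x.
<p,q> = 28/15

Expand the product: p(x)·q(x) = -3*x^5 - 7*x^4 + 12*x^3 + 7*x^2 - 3*x.
∫_{-1}^{1} of each monomial x^k gives [2/(k+1) if k even, 0 if k odd]. Integrating term-by-term (or equivalently evaluating the antiderivative F(x) = -x^6/2 - 7*x^5/5 + 3*x^4 + 7*x^3/3 - 3*x^2/2 at the endpoints):
  F(1) − F(−1) = 29/15 − (1/15) = 28/15.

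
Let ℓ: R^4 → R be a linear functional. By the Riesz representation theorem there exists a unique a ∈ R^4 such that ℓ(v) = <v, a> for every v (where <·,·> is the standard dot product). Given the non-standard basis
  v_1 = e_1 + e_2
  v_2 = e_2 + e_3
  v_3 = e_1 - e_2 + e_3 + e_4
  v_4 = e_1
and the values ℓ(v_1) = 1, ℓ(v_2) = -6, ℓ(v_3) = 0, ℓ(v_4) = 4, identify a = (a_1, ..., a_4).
a = (4, -3, -3, -4)

Write a = (a_1, ..., a_4) in the standard basis. For each basis vector v_i, ℓ(v_i) = <v_i, a> is a linear equation in the a_j's. Collect the n equations into a matrix system V a = ℓ, where row i of V is v_i (expressed in the standard basis). Since V is invertible (lower-triangular with 1s on the diagonal, up to permutation), solve by back-substitution:
  V =
[[1, 1, 0, 0],
 [0, 1, 1, 0],
 [1, -1, 1, 1],
 [1, 0, 0, 0]]
  V a = (1, -6, 0, 4)
Solving gives a = (4, -3, -3, -4).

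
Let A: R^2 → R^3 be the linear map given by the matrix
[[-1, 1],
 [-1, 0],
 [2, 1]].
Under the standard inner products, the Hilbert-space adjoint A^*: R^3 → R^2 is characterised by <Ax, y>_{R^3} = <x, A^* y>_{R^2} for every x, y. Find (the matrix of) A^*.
A^* = A^T =
[[-1, -1, 2],
 [1, 0, 1]]

For real matrices with standard dot products, the defining identity <Ax, y> = <x, A^* y> gives (Ax)^T y = x^T (A^*) y, i.e. x^T A^T y = x^T (A^*) y. Since this holds for all x, y, we must have A^* = A^T. Therefore
A^* =
[[-1, -1, 2],
 [1, 0, 1]].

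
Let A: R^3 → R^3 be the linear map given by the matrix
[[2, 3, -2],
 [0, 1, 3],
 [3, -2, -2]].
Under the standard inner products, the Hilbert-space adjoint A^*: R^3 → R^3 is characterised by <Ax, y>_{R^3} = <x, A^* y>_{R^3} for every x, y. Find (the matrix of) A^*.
A^* = A^T =
[[2, 0, 3],
 [3, 1, -2],
 [-2, 3, -2]]

For real matrices with standard dot products, the defining identity <Ax, y> = <x, A^* y> gives (Ax)^T y = x^T (A^*) y, i.e. x^T A^T y = x^T (A^*) y. Since this holds for all x, y, we must have A^* = A^T. Therefore
A^* =
[[2, 0, 3],
 [3, 1, -2],
 [-2, 3, -2]].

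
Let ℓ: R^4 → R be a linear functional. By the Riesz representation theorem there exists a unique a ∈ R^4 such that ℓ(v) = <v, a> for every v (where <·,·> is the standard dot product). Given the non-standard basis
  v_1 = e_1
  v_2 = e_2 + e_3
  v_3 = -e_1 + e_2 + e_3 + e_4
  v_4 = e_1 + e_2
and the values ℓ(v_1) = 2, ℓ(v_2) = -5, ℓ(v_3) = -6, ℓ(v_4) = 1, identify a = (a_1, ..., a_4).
a = (2, -1, -4, 1)

Write a = (a_1, ..., a_4) in the standard basis. For each basis vector v_i, ℓ(v_i) = <v_i, a> is a linear equation in the a_j's. Collect the n equations into a matrix system V a = ℓ, where row i of V is v_i (expressed in the standard basis). Since V is invertible (lower-triangular with 1s on the diagonal, up to permutation), solve by back-substitution:
  V =
[[1, 0, 0, 0],
 [0, 1, 1, 0],
 [-1, 1, 1, 1],
 [1, 1, 0, 0]]
  V a = (2, -5, -6, 1)
Solving gives a = (2, -1, -4, 1).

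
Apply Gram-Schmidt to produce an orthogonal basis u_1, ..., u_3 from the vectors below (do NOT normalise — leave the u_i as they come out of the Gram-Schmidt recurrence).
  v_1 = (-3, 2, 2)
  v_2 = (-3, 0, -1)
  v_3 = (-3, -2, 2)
Orthogonal basis:
  u_1 = (-3, 2, 2)
  u_2 = (-30/17, -14/17, -31/17)
  u_3 = (-72/121, -324/121, 216/121)

Apply the Gram-Schmidt recurrence
  u_1 = v_1
  u_i = v_i − Σ_{j<i} ((v_i · u_j) / (u_j · u_j)) · u_j.

Step by step this gives:
  u_1 = (-3, 2, 2)
  u_2 = (-30/17, -14/17, -31/17)
  u_3 = (-72/121, -324/121, 216/121)

Orthogonality check:
  u_2 · u_1 = 0 (should be 0)
  u_3 · u_1 = 0 (should be 0)
  u_3 · u_2 = 0 (should be 0)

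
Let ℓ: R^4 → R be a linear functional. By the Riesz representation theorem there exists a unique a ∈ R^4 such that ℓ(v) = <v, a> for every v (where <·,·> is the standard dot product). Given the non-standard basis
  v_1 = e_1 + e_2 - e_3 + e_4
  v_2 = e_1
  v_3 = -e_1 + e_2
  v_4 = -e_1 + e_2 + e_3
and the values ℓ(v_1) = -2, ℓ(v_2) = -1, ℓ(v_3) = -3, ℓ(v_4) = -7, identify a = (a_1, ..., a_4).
a = (-1, -4, -4, -1)

Write a = (a_1, ..., a_4) in the standard basis. For each basis vector v_i, ℓ(v_i) = <v_i, a> is a linear equation in the a_j's. Collect the n equations into a matrix system V a = ℓ, where row i of V is v_i (expressed in the standard basis). Since V is invertible (lower-triangular with 1s on the diagonal, up to permutation), solve by back-substitution:
  V =
[[1, 1, -1, 1],
 [1, 0, 0, 0],
 [-1, 1, 0, 0],
 [-1, 1, 1, 0]]
  V a = (-2, -1, -3, -7)
Solving gives a = (-1, -4, -4, -1).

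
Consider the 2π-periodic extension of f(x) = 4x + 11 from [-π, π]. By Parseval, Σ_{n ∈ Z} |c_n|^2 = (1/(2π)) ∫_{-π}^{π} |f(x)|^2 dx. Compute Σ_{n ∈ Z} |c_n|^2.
Σ |c_n|^2 = 16π^2/3 + 121

Expand and integrate term by term over [-π, π]:
  ∫ (4x)^2 dx = 16·(2π^3/3); ∫ 2·4·(11)·x dx = 0 (odd integrand); ∫ 11^2 dx = 121·2π.
So (1/(2π)) ∫_{-π}^{π} (4x + 11)^2 dx = 16π^2/3 + 121 = 16π^2/3 + 121.
Parseval ⇒ Σ |c_n|^2 = 16π^2/3 + 121.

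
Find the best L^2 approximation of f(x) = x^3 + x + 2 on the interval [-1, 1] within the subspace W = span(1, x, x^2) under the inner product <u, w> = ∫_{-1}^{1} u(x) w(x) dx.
g(x) = 8*x/5 + 2

The best approximation g ∈ W is the orthogonal projection of f onto W. Writing g = a_0 + a_1 x + a_2 x^2, the coefficients solve the normal equations G · a = b where
  G_{ij} = <φ_i, φ_j> and b_i = <f, φ_i>, with φ_0 = 1, φ_1 = x, φ_2 = x^2.
G =
  [2, 0, 2/3]
  [0, 2/3, 0]
  [2/3, 0, 2/5],
b = (4, 16/15, 4/3).
Solving gives a_0 = 2, a_1 = 8/5, a_2 = 0, so
  g(x) = 8*x/5 + 2.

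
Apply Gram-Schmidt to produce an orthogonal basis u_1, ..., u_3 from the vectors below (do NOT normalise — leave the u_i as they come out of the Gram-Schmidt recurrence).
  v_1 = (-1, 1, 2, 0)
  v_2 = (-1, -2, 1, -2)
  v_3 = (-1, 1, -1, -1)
Orthogonal basis:
  u_1 = (-1, 1, 2, 0)
  u_2 = (-5/6, -13/6, 2/3, -2)
  u_3 = (-1, 1, -1, -1)

Apply the Gram-Schmidt recurrence
  u_1 = v_1
  u_i = v_i − Σ_{j<i} ((v_i · u_j) / (u_j · u_j)) · u_j.

Step by step this gives:
  u_1 = (-1, 1, 2, 0)
  u_2 = (-5/6, -13/6, 2/3, -2)
  u_3 = (-1, 1, -1, -1)

Orthogonality check:
  u_2 · u_1 = 0 (should be 0)
  u_3 · u_1 = 0 (should be 0)
  u_3 · u_2 = 0 (should be 0)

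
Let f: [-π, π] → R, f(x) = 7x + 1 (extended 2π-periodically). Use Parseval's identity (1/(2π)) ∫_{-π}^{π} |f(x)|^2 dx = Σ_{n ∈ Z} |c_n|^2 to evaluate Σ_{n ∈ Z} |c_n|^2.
Σ |c_n|^2 = 49π^2/3 + 1

Expand and integrate term by term over [-π, π]:
  ∫ (7x)^2 dx = 49·(2π^3/3); ∫ 2·7·(1)·x dx = 0 (odd integrand); ∫ 1^2 dx = 1·2π.
So (1/(2π)) ∫_{-π}^{π} (7x + 1)^2 dx = 49π^2/3 + 1 = 49π^2/3 + 1.
Parseval ⇒ Σ |c_n|^2 = 49π^2/3 + 1.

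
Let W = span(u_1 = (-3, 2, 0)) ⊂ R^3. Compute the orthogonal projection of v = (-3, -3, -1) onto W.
proj_W(v) = (-9/13, 6/13, 0)

Set up U = [u_1 | ... | u_1] ∈ R^(3×1). The projector onto W = col(U) is P = U (U^T U)^(-1) U^T.
Compute U^T U =
  [13],
and U^T v = (3).
Solve U^T U · c = U^T v for the coefficients: c = (3/13). The projection is proj_W(v) = U c.
Check: (v - proj_W(v)) · u_1 = 0  (should be 0).
Result: proj_W(v) = (-9/13, 6/13, 0).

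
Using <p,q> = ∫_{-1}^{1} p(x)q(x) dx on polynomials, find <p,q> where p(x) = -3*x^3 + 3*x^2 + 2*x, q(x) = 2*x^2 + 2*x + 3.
<p,q> = 26/3

Expand the product: p(x)·q(x) = -6*x^5 + x^3 + 13*x^2 + 6*x.
∫_{-1}^{1} of each monomial x^k gives [2/(k+1) if k even, 0 if k odd]. Integrating term-by-term (or equivalently evaluating the antiderivative F(x) = -x^6 + x^4/4 + 13*x^3/3 + 3*x^2 at the endpoints):
  F(1) − F(−1) = 79/12 − (-25/12) = 26/3.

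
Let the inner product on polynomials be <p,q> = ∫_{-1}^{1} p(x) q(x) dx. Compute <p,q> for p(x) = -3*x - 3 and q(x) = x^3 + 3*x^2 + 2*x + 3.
<p,q> = -146/5

Expand the product: p(x)·q(x) = -3*x^4 - 12*x^3 - 15*x^2 - 15*x - 9.
∫_{-1}^{1} of each monomial x^k gives [2/(k+1) if k even, 0 if k odd]. Integrating term-by-term (or equivalently evaluating the antiderivative F(x) = -3*x^5/5 - 3*x^4 - 5*x^3 - 15*x^2/2 - 9*x at the endpoints):
  F(1) − F(−1) = -251/10 − (41/10) = -146/5.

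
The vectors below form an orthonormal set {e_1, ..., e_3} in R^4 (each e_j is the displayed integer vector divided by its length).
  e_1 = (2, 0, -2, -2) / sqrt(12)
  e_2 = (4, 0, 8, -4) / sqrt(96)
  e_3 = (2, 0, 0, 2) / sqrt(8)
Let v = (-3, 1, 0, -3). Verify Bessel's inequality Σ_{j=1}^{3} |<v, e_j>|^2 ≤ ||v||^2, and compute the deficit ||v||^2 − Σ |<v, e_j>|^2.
Σ |<v, e_j>|^2 = 18; ||v||^2 = 19; deficit = 1

Write each e_j = u_j / sqrt(<u_j, u_j>) where u_j is the displayed integer vector. Then <v, e_j> = <v, u_j> / sqrt(<u_j, u_j>), so |<v, e_j>|^2 = <v, u_j>^2 / <u_j, u_j>.
Coefficients: <v, e_1> = 0/sqrt(12), <v, e_2> = 0/sqrt(96), <v, e_3> = -12/sqrt(8).
Square and sum: Σ |<v, e_j>|^2 = 18.
Compute ||v||^2 = v·v = 19.
Deficit = 19 − 18 = 1 ≥ 0, confirming Bessel's inequality. (The deficit equals ||v − Σ <v,e_j> e_j||^2, the squared distance from v to span{e_j}.)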